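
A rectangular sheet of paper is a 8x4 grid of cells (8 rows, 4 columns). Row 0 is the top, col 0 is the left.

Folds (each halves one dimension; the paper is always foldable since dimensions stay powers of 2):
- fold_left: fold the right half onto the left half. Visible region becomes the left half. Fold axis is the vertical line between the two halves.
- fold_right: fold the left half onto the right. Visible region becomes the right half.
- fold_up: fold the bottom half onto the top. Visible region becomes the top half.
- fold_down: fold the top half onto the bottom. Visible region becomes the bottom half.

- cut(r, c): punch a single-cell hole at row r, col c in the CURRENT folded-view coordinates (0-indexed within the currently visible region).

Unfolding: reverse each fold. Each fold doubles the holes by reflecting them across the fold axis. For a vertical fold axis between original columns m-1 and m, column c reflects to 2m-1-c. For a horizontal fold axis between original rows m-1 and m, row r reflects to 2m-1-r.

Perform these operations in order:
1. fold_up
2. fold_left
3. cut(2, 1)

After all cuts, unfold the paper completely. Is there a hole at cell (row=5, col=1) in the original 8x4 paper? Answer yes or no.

Answer: yes

Derivation:
Op 1 fold_up: fold axis h@4; visible region now rows[0,4) x cols[0,4) = 4x4
Op 2 fold_left: fold axis v@2; visible region now rows[0,4) x cols[0,2) = 4x2
Op 3 cut(2, 1): punch at orig (2,1); cuts so far [(2, 1)]; region rows[0,4) x cols[0,2) = 4x2
Unfold 1 (reflect across v@2): 2 holes -> [(2, 1), (2, 2)]
Unfold 2 (reflect across h@4): 4 holes -> [(2, 1), (2, 2), (5, 1), (5, 2)]
Holes: [(2, 1), (2, 2), (5, 1), (5, 2)]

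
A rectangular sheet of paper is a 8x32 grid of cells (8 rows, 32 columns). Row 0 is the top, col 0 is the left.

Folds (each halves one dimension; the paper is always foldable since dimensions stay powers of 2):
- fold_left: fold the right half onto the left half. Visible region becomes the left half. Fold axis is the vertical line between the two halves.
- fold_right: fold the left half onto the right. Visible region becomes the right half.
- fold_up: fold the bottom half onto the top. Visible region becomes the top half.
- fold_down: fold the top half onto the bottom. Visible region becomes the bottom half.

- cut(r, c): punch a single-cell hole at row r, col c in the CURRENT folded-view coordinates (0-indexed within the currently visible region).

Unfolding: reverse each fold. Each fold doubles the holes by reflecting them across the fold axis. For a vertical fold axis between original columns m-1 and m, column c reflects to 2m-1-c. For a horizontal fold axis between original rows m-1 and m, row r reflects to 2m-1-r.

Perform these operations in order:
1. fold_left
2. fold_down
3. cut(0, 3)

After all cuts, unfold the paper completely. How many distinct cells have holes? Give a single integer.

Answer: 4

Derivation:
Op 1 fold_left: fold axis v@16; visible region now rows[0,8) x cols[0,16) = 8x16
Op 2 fold_down: fold axis h@4; visible region now rows[4,8) x cols[0,16) = 4x16
Op 3 cut(0, 3): punch at orig (4,3); cuts so far [(4, 3)]; region rows[4,8) x cols[0,16) = 4x16
Unfold 1 (reflect across h@4): 2 holes -> [(3, 3), (4, 3)]
Unfold 2 (reflect across v@16): 4 holes -> [(3, 3), (3, 28), (4, 3), (4, 28)]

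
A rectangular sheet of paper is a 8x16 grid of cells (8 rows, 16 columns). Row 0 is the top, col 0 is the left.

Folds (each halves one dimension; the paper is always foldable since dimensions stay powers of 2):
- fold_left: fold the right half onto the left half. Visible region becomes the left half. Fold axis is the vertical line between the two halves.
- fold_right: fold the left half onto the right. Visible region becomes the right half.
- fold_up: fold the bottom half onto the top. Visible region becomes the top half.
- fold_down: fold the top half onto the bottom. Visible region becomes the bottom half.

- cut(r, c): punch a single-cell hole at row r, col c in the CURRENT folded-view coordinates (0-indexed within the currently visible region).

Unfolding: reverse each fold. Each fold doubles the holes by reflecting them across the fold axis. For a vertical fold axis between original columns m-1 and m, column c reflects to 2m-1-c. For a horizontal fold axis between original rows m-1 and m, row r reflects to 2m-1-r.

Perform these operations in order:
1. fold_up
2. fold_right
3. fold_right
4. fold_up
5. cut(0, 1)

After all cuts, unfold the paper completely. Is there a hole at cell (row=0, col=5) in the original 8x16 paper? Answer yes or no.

Op 1 fold_up: fold axis h@4; visible region now rows[0,4) x cols[0,16) = 4x16
Op 2 fold_right: fold axis v@8; visible region now rows[0,4) x cols[8,16) = 4x8
Op 3 fold_right: fold axis v@12; visible region now rows[0,4) x cols[12,16) = 4x4
Op 4 fold_up: fold axis h@2; visible region now rows[0,2) x cols[12,16) = 2x4
Op 5 cut(0, 1): punch at orig (0,13); cuts so far [(0, 13)]; region rows[0,2) x cols[12,16) = 2x4
Unfold 1 (reflect across h@2): 2 holes -> [(0, 13), (3, 13)]
Unfold 2 (reflect across v@12): 4 holes -> [(0, 10), (0, 13), (3, 10), (3, 13)]
Unfold 3 (reflect across v@8): 8 holes -> [(0, 2), (0, 5), (0, 10), (0, 13), (3, 2), (3, 5), (3, 10), (3, 13)]
Unfold 4 (reflect across h@4): 16 holes -> [(0, 2), (0, 5), (0, 10), (0, 13), (3, 2), (3, 5), (3, 10), (3, 13), (4, 2), (4, 5), (4, 10), (4, 13), (7, 2), (7, 5), (7, 10), (7, 13)]
Holes: [(0, 2), (0, 5), (0, 10), (0, 13), (3, 2), (3, 5), (3, 10), (3, 13), (4, 2), (4, 5), (4, 10), (4, 13), (7, 2), (7, 5), (7, 10), (7, 13)]

Answer: yes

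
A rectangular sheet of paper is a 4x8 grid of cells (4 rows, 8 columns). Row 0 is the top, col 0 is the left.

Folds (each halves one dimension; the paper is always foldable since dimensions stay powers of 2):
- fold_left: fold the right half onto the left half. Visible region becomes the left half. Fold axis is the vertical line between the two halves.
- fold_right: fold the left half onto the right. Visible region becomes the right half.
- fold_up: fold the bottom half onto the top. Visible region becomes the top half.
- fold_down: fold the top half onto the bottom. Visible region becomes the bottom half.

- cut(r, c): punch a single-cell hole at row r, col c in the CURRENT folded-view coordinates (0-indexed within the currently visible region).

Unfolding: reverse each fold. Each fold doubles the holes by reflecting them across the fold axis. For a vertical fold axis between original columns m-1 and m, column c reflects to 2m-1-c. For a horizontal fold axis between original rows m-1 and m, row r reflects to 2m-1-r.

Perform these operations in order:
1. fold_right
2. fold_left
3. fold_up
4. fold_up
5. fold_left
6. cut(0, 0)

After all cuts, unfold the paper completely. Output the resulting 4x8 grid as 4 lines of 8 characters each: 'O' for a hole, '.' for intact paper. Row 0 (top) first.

Op 1 fold_right: fold axis v@4; visible region now rows[0,4) x cols[4,8) = 4x4
Op 2 fold_left: fold axis v@6; visible region now rows[0,4) x cols[4,6) = 4x2
Op 3 fold_up: fold axis h@2; visible region now rows[0,2) x cols[4,6) = 2x2
Op 4 fold_up: fold axis h@1; visible region now rows[0,1) x cols[4,6) = 1x2
Op 5 fold_left: fold axis v@5; visible region now rows[0,1) x cols[4,5) = 1x1
Op 6 cut(0, 0): punch at orig (0,4); cuts so far [(0, 4)]; region rows[0,1) x cols[4,5) = 1x1
Unfold 1 (reflect across v@5): 2 holes -> [(0, 4), (0, 5)]
Unfold 2 (reflect across h@1): 4 holes -> [(0, 4), (0, 5), (1, 4), (1, 5)]
Unfold 3 (reflect across h@2): 8 holes -> [(0, 4), (0, 5), (1, 4), (1, 5), (2, 4), (2, 5), (3, 4), (3, 5)]
Unfold 4 (reflect across v@6): 16 holes -> [(0, 4), (0, 5), (0, 6), (0, 7), (1, 4), (1, 5), (1, 6), (1, 7), (2, 4), (2, 5), (2, 6), (2, 7), (3, 4), (3, 5), (3, 6), (3, 7)]
Unfold 5 (reflect across v@4): 32 holes -> [(0, 0), (0, 1), (0, 2), (0, 3), (0, 4), (0, 5), (0, 6), (0, 7), (1, 0), (1, 1), (1, 2), (1, 3), (1, 4), (1, 5), (1, 6), (1, 7), (2, 0), (2, 1), (2, 2), (2, 3), (2, 4), (2, 5), (2, 6), (2, 7), (3, 0), (3, 1), (3, 2), (3, 3), (3, 4), (3, 5), (3, 6), (3, 7)]

Answer: OOOOOOOO
OOOOOOOO
OOOOOOOO
OOOOOOOO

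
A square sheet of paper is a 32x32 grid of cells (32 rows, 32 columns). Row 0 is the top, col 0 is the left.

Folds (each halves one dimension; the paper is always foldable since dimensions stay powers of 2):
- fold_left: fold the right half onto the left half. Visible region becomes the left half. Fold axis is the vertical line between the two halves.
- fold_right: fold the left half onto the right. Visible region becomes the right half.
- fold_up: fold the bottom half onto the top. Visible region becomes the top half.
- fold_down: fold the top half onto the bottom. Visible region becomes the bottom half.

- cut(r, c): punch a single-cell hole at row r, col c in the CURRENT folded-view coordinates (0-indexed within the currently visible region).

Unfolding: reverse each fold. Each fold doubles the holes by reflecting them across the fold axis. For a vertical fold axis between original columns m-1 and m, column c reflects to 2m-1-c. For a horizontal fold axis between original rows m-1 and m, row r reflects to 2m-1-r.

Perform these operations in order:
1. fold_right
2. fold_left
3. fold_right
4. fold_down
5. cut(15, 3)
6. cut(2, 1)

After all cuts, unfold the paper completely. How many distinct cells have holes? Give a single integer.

Answer: 32

Derivation:
Op 1 fold_right: fold axis v@16; visible region now rows[0,32) x cols[16,32) = 32x16
Op 2 fold_left: fold axis v@24; visible region now rows[0,32) x cols[16,24) = 32x8
Op 3 fold_right: fold axis v@20; visible region now rows[0,32) x cols[20,24) = 32x4
Op 4 fold_down: fold axis h@16; visible region now rows[16,32) x cols[20,24) = 16x4
Op 5 cut(15, 3): punch at orig (31,23); cuts so far [(31, 23)]; region rows[16,32) x cols[20,24) = 16x4
Op 6 cut(2, 1): punch at orig (18,21); cuts so far [(18, 21), (31, 23)]; region rows[16,32) x cols[20,24) = 16x4
Unfold 1 (reflect across h@16): 4 holes -> [(0, 23), (13, 21), (18, 21), (31, 23)]
Unfold 2 (reflect across v@20): 8 holes -> [(0, 16), (0, 23), (13, 18), (13, 21), (18, 18), (18, 21), (31, 16), (31, 23)]
Unfold 3 (reflect across v@24): 16 holes -> [(0, 16), (0, 23), (0, 24), (0, 31), (13, 18), (13, 21), (13, 26), (13, 29), (18, 18), (18, 21), (18, 26), (18, 29), (31, 16), (31, 23), (31, 24), (31, 31)]
Unfold 4 (reflect across v@16): 32 holes -> [(0, 0), (0, 7), (0, 8), (0, 15), (0, 16), (0, 23), (0, 24), (0, 31), (13, 2), (13, 5), (13, 10), (13, 13), (13, 18), (13, 21), (13, 26), (13, 29), (18, 2), (18, 5), (18, 10), (18, 13), (18, 18), (18, 21), (18, 26), (18, 29), (31, 0), (31, 7), (31, 8), (31, 15), (31, 16), (31, 23), (31, 24), (31, 31)]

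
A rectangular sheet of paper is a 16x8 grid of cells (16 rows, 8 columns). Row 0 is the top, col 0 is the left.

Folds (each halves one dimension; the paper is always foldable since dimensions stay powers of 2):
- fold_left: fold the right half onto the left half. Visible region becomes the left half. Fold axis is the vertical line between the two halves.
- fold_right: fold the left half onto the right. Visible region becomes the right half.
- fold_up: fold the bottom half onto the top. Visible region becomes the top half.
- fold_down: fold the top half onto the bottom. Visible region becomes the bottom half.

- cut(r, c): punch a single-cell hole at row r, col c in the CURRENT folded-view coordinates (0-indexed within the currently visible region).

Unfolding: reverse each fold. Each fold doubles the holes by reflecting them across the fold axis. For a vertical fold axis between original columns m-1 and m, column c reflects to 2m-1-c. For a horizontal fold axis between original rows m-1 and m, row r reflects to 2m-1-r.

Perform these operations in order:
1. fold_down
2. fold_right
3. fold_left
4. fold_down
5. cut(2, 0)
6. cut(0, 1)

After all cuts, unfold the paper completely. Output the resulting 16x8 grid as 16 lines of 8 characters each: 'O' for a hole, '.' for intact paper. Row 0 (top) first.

Answer: ........
O..OO..O
........
.OO..OO.
.OO..OO.
........
O..OO..O
........
........
O..OO..O
........
.OO..OO.
.OO..OO.
........
O..OO..O
........

Derivation:
Op 1 fold_down: fold axis h@8; visible region now rows[8,16) x cols[0,8) = 8x8
Op 2 fold_right: fold axis v@4; visible region now rows[8,16) x cols[4,8) = 8x4
Op 3 fold_left: fold axis v@6; visible region now rows[8,16) x cols[4,6) = 8x2
Op 4 fold_down: fold axis h@12; visible region now rows[12,16) x cols[4,6) = 4x2
Op 5 cut(2, 0): punch at orig (14,4); cuts so far [(14, 4)]; region rows[12,16) x cols[4,6) = 4x2
Op 6 cut(0, 1): punch at orig (12,5); cuts so far [(12, 5), (14, 4)]; region rows[12,16) x cols[4,6) = 4x2
Unfold 1 (reflect across h@12): 4 holes -> [(9, 4), (11, 5), (12, 5), (14, 4)]
Unfold 2 (reflect across v@6): 8 holes -> [(9, 4), (9, 7), (11, 5), (11, 6), (12, 5), (12, 6), (14, 4), (14, 7)]
Unfold 3 (reflect across v@4): 16 holes -> [(9, 0), (9, 3), (9, 4), (9, 7), (11, 1), (11, 2), (11, 5), (11, 6), (12, 1), (12, 2), (12, 5), (12, 6), (14, 0), (14, 3), (14, 4), (14, 7)]
Unfold 4 (reflect across h@8): 32 holes -> [(1, 0), (1, 3), (1, 4), (1, 7), (3, 1), (3, 2), (3, 5), (3, 6), (4, 1), (4, 2), (4, 5), (4, 6), (6, 0), (6, 3), (6, 4), (6, 7), (9, 0), (9, 3), (9, 4), (9, 7), (11, 1), (11, 2), (11, 5), (11, 6), (12, 1), (12, 2), (12, 5), (12, 6), (14, 0), (14, 3), (14, 4), (14, 7)]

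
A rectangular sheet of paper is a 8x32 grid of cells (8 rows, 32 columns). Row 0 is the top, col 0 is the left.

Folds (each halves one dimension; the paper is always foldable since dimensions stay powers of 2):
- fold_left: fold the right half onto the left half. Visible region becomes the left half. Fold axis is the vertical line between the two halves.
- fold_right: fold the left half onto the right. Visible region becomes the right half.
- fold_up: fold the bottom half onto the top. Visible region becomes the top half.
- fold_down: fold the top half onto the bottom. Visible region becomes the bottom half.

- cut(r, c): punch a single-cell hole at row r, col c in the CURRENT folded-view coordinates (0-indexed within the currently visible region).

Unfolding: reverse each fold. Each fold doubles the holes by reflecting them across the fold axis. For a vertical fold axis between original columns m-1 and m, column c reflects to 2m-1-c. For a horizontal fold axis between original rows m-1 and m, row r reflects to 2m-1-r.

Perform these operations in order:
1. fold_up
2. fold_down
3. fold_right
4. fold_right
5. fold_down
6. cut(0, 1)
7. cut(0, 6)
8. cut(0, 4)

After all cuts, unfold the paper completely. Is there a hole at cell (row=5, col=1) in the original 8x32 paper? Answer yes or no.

Op 1 fold_up: fold axis h@4; visible region now rows[0,4) x cols[0,32) = 4x32
Op 2 fold_down: fold axis h@2; visible region now rows[2,4) x cols[0,32) = 2x32
Op 3 fold_right: fold axis v@16; visible region now rows[2,4) x cols[16,32) = 2x16
Op 4 fold_right: fold axis v@24; visible region now rows[2,4) x cols[24,32) = 2x8
Op 5 fold_down: fold axis h@3; visible region now rows[3,4) x cols[24,32) = 1x8
Op 6 cut(0, 1): punch at orig (3,25); cuts so far [(3, 25)]; region rows[3,4) x cols[24,32) = 1x8
Op 7 cut(0, 6): punch at orig (3,30); cuts so far [(3, 25), (3, 30)]; region rows[3,4) x cols[24,32) = 1x8
Op 8 cut(0, 4): punch at orig (3,28); cuts so far [(3, 25), (3, 28), (3, 30)]; region rows[3,4) x cols[24,32) = 1x8
Unfold 1 (reflect across h@3): 6 holes -> [(2, 25), (2, 28), (2, 30), (3, 25), (3, 28), (3, 30)]
Unfold 2 (reflect across v@24): 12 holes -> [(2, 17), (2, 19), (2, 22), (2, 25), (2, 28), (2, 30), (3, 17), (3, 19), (3, 22), (3, 25), (3, 28), (3, 30)]
Unfold 3 (reflect across v@16): 24 holes -> [(2, 1), (2, 3), (2, 6), (2, 9), (2, 12), (2, 14), (2, 17), (2, 19), (2, 22), (2, 25), (2, 28), (2, 30), (3, 1), (3, 3), (3, 6), (3, 9), (3, 12), (3, 14), (3, 17), (3, 19), (3, 22), (3, 25), (3, 28), (3, 30)]
Unfold 4 (reflect across h@2): 48 holes -> [(0, 1), (0, 3), (0, 6), (0, 9), (0, 12), (0, 14), (0, 17), (0, 19), (0, 22), (0, 25), (0, 28), (0, 30), (1, 1), (1, 3), (1, 6), (1, 9), (1, 12), (1, 14), (1, 17), (1, 19), (1, 22), (1, 25), (1, 28), (1, 30), (2, 1), (2, 3), (2, 6), (2, 9), (2, 12), (2, 14), (2, 17), (2, 19), (2, 22), (2, 25), (2, 28), (2, 30), (3, 1), (3, 3), (3, 6), (3, 9), (3, 12), (3, 14), (3, 17), (3, 19), (3, 22), (3, 25), (3, 28), (3, 30)]
Unfold 5 (reflect across h@4): 96 holes -> [(0, 1), (0, 3), (0, 6), (0, 9), (0, 12), (0, 14), (0, 17), (0, 19), (0, 22), (0, 25), (0, 28), (0, 30), (1, 1), (1, 3), (1, 6), (1, 9), (1, 12), (1, 14), (1, 17), (1, 19), (1, 22), (1, 25), (1, 28), (1, 30), (2, 1), (2, 3), (2, 6), (2, 9), (2, 12), (2, 14), (2, 17), (2, 19), (2, 22), (2, 25), (2, 28), (2, 30), (3, 1), (3, 3), (3, 6), (3, 9), (3, 12), (3, 14), (3, 17), (3, 19), (3, 22), (3, 25), (3, 28), (3, 30), (4, 1), (4, 3), (4, 6), (4, 9), (4, 12), (4, 14), (4, 17), (4, 19), (4, 22), (4, 25), (4, 28), (4, 30), (5, 1), (5, 3), (5, 6), (5, 9), (5, 12), (5, 14), (5, 17), (5, 19), (5, 22), (5, 25), (5, 28), (5, 30), (6, 1), (6, 3), (6, 6), (6, 9), (6, 12), (6, 14), (6, 17), (6, 19), (6, 22), (6, 25), (6, 28), (6, 30), (7, 1), (7, 3), (7, 6), (7, 9), (7, 12), (7, 14), (7, 17), (7, 19), (7, 22), (7, 25), (7, 28), (7, 30)]
Holes: [(0, 1), (0, 3), (0, 6), (0, 9), (0, 12), (0, 14), (0, 17), (0, 19), (0, 22), (0, 25), (0, 28), (0, 30), (1, 1), (1, 3), (1, 6), (1, 9), (1, 12), (1, 14), (1, 17), (1, 19), (1, 22), (1, 25), (1, 28), (1, 30), (2, 1), (2, 3), (2, 6), (2, 9), (2, 12), (2, 14), (2, 17), (2, 19), (2, 22), (2, 25), (2, 28), (2, 30), (3, 1), (3, 3), (3, 6), (3, 9), (3, 12), (3, 14), (3, 17), (3, 19), (3, 22), (3, 25), (3, 28), (3, 30), (4, 1), (4, 3), (4, 6), (4, 9), (4, 12), (4, 14), (4, 17), (4, 19), (4, 22), (4, 25), (4, 28), (4, 30), (5, 1), (5, 3), (5, 6), (5, 9), (5, 12), (5, 14), (5, 17), (5, 19), (5, 22), (5, 25), (5, 28), (5, 30), (6, 1), (6, 3), (6, 6), (6, 9), (6, 12), (6, 14), (6, 17), (6, 19), (6, 22), (6, 25), (6, 28), (6, 30), (7, 1), (7, 3), (7, 6), (7, 9), (7, 12), (7, 14), (7, 17), (7, 19), (7, 22), (7, 25), (7, 28), (7, 30)]

Answer: yes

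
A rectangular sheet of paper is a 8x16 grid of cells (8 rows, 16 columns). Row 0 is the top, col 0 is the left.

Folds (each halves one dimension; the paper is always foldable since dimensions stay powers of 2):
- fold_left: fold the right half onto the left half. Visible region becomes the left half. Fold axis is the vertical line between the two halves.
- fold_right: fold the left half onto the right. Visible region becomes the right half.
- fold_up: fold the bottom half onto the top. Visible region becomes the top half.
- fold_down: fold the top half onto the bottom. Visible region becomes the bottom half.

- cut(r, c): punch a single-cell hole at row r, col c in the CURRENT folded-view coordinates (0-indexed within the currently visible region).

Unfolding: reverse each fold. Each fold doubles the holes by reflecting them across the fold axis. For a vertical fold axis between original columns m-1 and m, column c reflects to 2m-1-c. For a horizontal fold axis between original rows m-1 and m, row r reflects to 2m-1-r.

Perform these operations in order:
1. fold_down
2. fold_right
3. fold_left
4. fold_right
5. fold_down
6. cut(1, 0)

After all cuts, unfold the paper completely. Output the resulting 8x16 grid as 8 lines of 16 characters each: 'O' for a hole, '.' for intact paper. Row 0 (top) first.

Answer: .OO..OO..OO..OO.
................
................
.OO..OO..OO..OO.
.OO..OO..OO..OO.
................
................
.OO..OO..OO..OO.

Derivation:
Op 1 fold_down: fold axis h@4; visible region now rows[4,8) x cols[0,16) = 4x16
Op 2 fold_right: fold axis v@8; visible region now rows[4,8) x cols[8,16) = 4x8
Op 3 fold_left: fold axis v@12; visible region now rows[4,8) x cols[8,12) = 4x4
Op 4 fold_right: fold axis v@10; visible region now rows[4,8) x cols[10,12) = 4x2
Op 5 fold_down: fold axis h@6; visible region now rows[6,8) x cols[10,12) = 2x2
Op 6 cut(1, 0): punch at orig (7,10); cuts so far [(7, 10)]; region rows[6,8) x cols[10,12) = 2x2
Unfold 1 (reflect across h@6): 2 holes -> [(4, 10), (7, 10)]
Unfold 2 (reflect across v@10): 4 holes -> [(4, 9), (4, 10), (7, 9), (7, 10)]
Unfold 3 (reflect across v@12): 8 holes -> [(4, 9), (4, 10), (4, 13), (4, 14), (7, 9), (7, 10), (7, 13), (7, 14)]
Unfold 4 (reflect across v@8): 16 holes -> [(4, 1), (4, 2), (4, 5), (4, 6), (4, 9), (4, 10), (4, 13), (4, 14), (7, 1), (7, 2), (7, 5), (7, 6), (7, 9), (7, 10), (7, 13), (7, 14)]
Unfold 5 (reflect across h@4): 32 holes -> [(0, 1), (0, 2), (0, 5), (0, 6), (0, 9), (0, 10), (0, 13), (0, 14), (3, 1), (3, 2), (3, 5), (3, 6), (3, 9), (3, 10), (3, 13), (3, 14), (4, 1), (4, 2), (4, 5), (4, 6), (4, 9), (4, 10), (4, 13), (4, 14), (7, 1), (7, 2), (7, 5), (7, 6), (7, 9), (7, 10), (7, 13), (7, 14)]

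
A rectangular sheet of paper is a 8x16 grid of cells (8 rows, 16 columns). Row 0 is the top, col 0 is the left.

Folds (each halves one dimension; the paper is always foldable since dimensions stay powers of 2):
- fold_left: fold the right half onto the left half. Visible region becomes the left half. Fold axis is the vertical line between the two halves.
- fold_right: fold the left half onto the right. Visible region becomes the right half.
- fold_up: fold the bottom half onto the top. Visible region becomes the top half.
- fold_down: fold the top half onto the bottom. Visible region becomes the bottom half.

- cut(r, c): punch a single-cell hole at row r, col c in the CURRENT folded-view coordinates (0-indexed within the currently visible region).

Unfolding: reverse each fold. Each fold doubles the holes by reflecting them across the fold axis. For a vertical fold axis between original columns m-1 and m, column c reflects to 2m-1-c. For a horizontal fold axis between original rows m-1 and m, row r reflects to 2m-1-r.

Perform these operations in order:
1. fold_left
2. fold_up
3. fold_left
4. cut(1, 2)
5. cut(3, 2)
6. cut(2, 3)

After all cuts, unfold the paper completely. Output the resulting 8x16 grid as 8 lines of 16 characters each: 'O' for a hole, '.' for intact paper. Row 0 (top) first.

Answer: ................
..O..O....O..O..
...OO......OO...
..O..O....O..O..
..O..O....O..O..
...OO......OO...
..O..O....O..O..
................

Derivation:
Op 1 fold_left: fold axis v@8; visible region now rows[0,8) x cols[0,8) = 8x8
Op 2 fold_up: fold axis h@4; visible region now rows[0,4) x cols[0,8) = 4x8
Op 3 fold_left: fold axis v@4; visible region now rows[0,4) x cols[0,4) = 4x4
Op 4 cut(1, 2): punch at orig (1,2); cuts so far [(1, 2)]; region rows[0,4) x cols[0,4) = 4x4
Op 5 cut(3, 2): punch at orig (3,2); cuts so far [(1, 2), (3, 2)]; region rows[0,4) x cols[0,4) = 4x4
Op 6 cut(2, 3): punch at orig (2,3); cuts so far [(1, 2), (2, 3), (3, 2)]; region rows[0,4) x cols[0,4) = 4x4
Unfold 1 (reflect across v@4): 6 holes -> [(1, 2), (1, 5), (2, 3), (2, 4), (3, 2), (3, 5)]
Unfold 2 (reflect across h@4): 12 holes -> [(1, 2), (1, 5), (2, 3), (2, 4), (3, 2), (3, 5), (4, 2), (4, 5), (5, 3), (5, 4), (6, 2), (6, 5)]
Unfold 3 (reflect across v@8): 24 holes -> [(1, 2), (1, 5), (1, 10), (1, 13), (2, 3), (2, 4), (2, 11), (2, 12), (3, 2), (3, 5), (3, 10), (3, 13), (4, 2), (4, 5), (4, 10), (4, 13), (5, 3), (5, 4), (5, 11), (5, 12), (6, 2), (6, 5), (6, 10), (6, 13)]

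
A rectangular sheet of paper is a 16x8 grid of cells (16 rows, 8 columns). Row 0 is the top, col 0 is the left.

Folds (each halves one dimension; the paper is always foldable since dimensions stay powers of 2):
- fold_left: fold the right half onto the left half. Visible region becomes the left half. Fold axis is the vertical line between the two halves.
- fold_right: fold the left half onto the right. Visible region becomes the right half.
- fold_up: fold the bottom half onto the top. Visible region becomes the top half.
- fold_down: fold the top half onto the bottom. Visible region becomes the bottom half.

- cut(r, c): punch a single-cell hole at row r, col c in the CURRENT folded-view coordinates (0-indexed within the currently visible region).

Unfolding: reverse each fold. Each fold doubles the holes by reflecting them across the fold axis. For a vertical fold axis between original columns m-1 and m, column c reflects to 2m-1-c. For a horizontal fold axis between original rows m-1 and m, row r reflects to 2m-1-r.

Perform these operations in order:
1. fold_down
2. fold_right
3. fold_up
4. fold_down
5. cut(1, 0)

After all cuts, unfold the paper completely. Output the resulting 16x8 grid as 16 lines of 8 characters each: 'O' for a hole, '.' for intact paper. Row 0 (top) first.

Answer: ...OO...
........
........
...OO...
...OO...
........
........
...OO...
...OO...
........
........
...OO...
...OO...
........
........
...OO...

Derivation:
Op 1 fold_down: fold axis h@8; visible region now rows[8,16) x cols[0,8) = 8x8
Op 2 fold_right: fold axis v@4; visible region now rows[8,16) x cols[4,8) = 8x4
Op 3 fold_up: fold axis h@12; visible region now rows[8,12) x cols[4,8) = 4x4
Op 4 fold_down: fold axis h@10; visible region now rows[10,12) x cols[4,8) = 2x4
Op 5 cut(1, 0): punch at orig (11,4); cuts so far [(11, 4)]; region rows[10,12) x cols[4,8) = 2x4
Unfold 1 (reflect across h@10): 2 holes -> [(8, 4), (11, 4)]
Unfold 2 (reflect across h@12): 4 holes -> [(8, 4), (11, 4), (12, 4), (15, 4)]
Unfold 3 (reflect across v@4): 8 holes -> [(8, 3), (8, 4), (11, 3), (11, 4), (12, 3), (12, 4), (15, 3), (15, 4)]
Unfold 4 (reflect across h@8): 16 holes -> [(0, 3), (0, 4), (3, 3), (3, 4), (4, 3), (4, 4), (7, 3), (7, 4), (8, 3), (8, 4), (11, 3), (11, 4), (12, 3), (12, 4), (15, 3), (15, 4)]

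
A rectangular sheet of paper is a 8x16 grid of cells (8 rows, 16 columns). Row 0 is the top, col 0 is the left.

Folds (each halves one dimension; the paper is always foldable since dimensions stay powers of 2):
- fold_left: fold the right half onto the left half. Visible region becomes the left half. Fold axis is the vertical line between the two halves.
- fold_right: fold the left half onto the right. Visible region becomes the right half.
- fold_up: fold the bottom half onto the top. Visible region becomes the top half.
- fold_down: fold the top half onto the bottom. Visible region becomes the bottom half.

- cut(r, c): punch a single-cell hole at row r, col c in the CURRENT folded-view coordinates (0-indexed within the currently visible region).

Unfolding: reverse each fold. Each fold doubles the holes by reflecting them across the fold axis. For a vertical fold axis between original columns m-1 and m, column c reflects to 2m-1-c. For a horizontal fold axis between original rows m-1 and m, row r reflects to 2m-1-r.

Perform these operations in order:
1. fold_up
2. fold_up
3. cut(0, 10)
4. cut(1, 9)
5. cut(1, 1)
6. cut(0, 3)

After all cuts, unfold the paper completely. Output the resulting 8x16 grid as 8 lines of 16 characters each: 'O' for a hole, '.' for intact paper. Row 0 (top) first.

Op 1 fold_up: fold axis h@4; visible region now rows[0,4) x cols[0,16) = 4x16
Op 2 fold_up: fold axis h@2; visible region now rows[0,2) x cols[0,16) = 2x16
Op 3 cut(0, 10): punch at orig (0,10); cuts so far [(0, 10)]; region rows[0,2) x cols[0,16) = 2x16
Op 4 cut(1, 9): punch at orig (1,9); cuts so far [(0, 10), (1, 9)]; region rows[0,2) x cols[0,16) = 2x16
Op 5 cut(1, 1): punch at orig (1,1); cuts so far [(0, 10), (1, 1), (1, 9)]; region rows[0,2) x cols[0,16) = 2x16
Op 6 cut(0, 3): punch at orig (0,3); cuts so far [(0, 3), (0, 10), (1, 1), (1, 9)]; region rows[0,2) x cols[0,16) = 2x16
Unfold 1 (reflect across h@2): 8 holes -> [(0, 3), (0, 10), (1, 1), (1, 9), (2, 1), (2, 9), (3, 3), (3, 10)]
Unfold 2 (reflect across h@4): 16 holes -> [(0, 3), (0, 10), (1, 1), (1, 9), (2, 1), (2, 9), (3, 3), (3, 10), (4, 3), (4, 10), (5, 1), (5, 9), (6, 1), (6, 9), (7, 3), (7, 10)]

Answer: ...O......O.....
.O.......O......
.O.......O......
...O......O.....
...O......O.....
.O.......O......
.O.......O......
...O......O.....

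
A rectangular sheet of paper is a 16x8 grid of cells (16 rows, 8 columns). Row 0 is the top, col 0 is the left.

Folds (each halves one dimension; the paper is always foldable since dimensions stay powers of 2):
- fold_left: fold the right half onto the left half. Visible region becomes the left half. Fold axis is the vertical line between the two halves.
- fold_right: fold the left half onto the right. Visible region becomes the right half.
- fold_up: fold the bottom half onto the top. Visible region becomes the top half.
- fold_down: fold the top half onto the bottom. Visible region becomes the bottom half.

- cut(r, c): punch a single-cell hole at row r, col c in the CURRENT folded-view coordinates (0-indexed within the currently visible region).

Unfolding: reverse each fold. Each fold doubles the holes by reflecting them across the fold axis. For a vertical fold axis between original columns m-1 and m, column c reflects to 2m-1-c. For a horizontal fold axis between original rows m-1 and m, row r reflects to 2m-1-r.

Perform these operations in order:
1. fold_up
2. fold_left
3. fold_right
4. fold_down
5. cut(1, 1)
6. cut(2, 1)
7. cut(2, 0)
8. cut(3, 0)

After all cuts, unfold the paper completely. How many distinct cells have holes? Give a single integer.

Answer: 64

Derivation:
Op 1 fold_up: fold axis h@8; visible region now rows[0,8) x cols[0,8) = 8x8
Op 2 fold_left: fold axis v@4; visible region now rows[0,8) x cols[0,4) = 8x4
Op 3 fold_right: fold axis v@2; visible region now rows[0,8) x cols[2,4) = 8x2
Op 4 fold_down: fold axis h@4; visible region now rows[4,8) x cols[2,4) = 4x2
Op 5 cut(1, 1): punch at orig (5,3); cuts so far [(5, 3)]; region rows[4,8) x cols[2,4) = 4x2
Op 6 cut(2, 1): punch at orig (6,3); cuts so far [(5, 3), (6, 3)]; region rows[4,8) x cols[2,4) = 4x2
Op 7 cut(2, 0): punch at orig (6,2); cuts so far [(5, 3), (6, 2), (6, 3)]; region rows[4,8) x cols[2,4) = 4x2
Op 8 cut(3, 0): punch at orig (7,2); cuts so far [(5, 3), (6, 2), (6, 3), (7, 2)]; region rows[4,8) x cols[2,4) = 4x2
Unfold 1 (reflect across h@4): 8 holes -> [(0, 2), (1, 2), (1, 3), (2, 3), (5, 3), (6, 2), (6, 3), (7, 2)]
Unfold 2 (reflect across v@2): 16 holes -> [(0, 1), (0, 2), (1, 0), (1, 1), (1, 2), (1, 3), (2, 0), (2, 3), (5, 0), (5, 3), (6, 0), (6, 1), (6, 2), (6, 3), (7, 1), (7, 2)]
Unfold 3 (reflect across v@4): 32 holes -> [(0, 1), (0, 2), (0, 5), (0, 6), (1, 0), (1, 1), (1, 2), (1, 3), (1, 4), (1, 5), (1, 6), (1, 7), (2, 0), (2, 3), (2, 4), (2, 7), (5, 0), (5, 3), (5, 4), (5, 7), (6, 0), (6, 1), (6, 2), (6, 3), (6, 4), (6, 5), (6, 6), (6, 7), (7, 1), (7, 2), (7, 5), (7, 6)]
Unfold 4 (reflect across h@8): 64 holes -> [(0, 1), (0, 2), (0, 5), (0, 6), (1, 0), (1, 1), (1, 2), (1, 3), (1, 4), (1, 5), (1, 6), (1, 7), (2, 0), (2, 3), (2, 4), (2, 7), (5, 0), (5, 3), (5, 4), (5, 7), (6, 0), (6, 1), (6, 2), (6, 3), (6, 4), (6, 5), (6, 6), (6, 7), (7, 1), (7, 2), (7, 5), (7, 6), (8, 1), (8, 2), (8, 5), (8, 6), (9, 0), (9, 1), (9, 2), (9, 3), (9, 4), (9, 5), (9, 6), (9, 7), (10, 0), (10, 3), (10, 4), (10, 7), (13, 0), (13, 3), (13, 4), (13, 7), (14, 0), (14, 1), (14, 2), (14, 3), (14, 4), (14, 5), (14, 6), (14, 7), (15, 1), (15, 2), (15, 5), (15, 6)]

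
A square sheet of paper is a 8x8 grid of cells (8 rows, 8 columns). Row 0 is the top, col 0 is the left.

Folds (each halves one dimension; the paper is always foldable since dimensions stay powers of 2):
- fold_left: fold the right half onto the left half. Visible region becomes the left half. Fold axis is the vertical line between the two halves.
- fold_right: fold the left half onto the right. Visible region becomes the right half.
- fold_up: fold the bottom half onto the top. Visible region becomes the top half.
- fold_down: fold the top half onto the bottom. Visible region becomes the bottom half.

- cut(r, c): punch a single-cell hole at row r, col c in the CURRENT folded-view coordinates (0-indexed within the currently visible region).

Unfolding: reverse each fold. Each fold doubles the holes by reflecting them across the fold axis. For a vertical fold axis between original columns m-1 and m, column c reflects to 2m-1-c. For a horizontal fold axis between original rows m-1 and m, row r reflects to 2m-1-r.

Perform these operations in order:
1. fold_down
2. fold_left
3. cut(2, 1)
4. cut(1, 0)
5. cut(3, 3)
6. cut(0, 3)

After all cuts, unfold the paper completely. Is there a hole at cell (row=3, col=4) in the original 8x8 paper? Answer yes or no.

Op 1 fold_down: fold axis h@4; visible region now rows[4,8) x cols[0,8) = 4x8
Op 2 fold_left: fold axis v@4; visible region now rows[4,8) x cols[0,4) = 4x4
Op 3 cut(2, 1): punch at orig (6,1); cuts so far [(6, 1)]; region rows[4,8) x cols[0,4) = 4x4
Op 4 cut(1, 0): punch at orig (5,0); cuts so far [(5, 0), (6, 1)]; region rows[4,8) x cols[0,4) = 4x4
Op 5 cut(3, 3): punch at orig (7,3); cuts so far [(5, 0), (6, 1), (7, 3)]; region rows[4,8) x cols[0,4) = 4x4
Op 6 cut(0, 3): punch at orig (4,3); cuts so far [(4, 3), (5, 0), (6, 1), (7, 3)]; region rows[4,8) x cols[0,4) = 4x4
Unfold 1 (reflect across v@4): 8 holes -> [(4, 3), (4, 4), (5, 0), (5, 7), (6, 1), (6, 6), (7, 3), (7, 4)]
Unfold 2 (reflect across h@4): 16 holes -> [(0, 3), (0, 4), (1, 1), (1, 6), (2, 0), (2, 7), (3, 3), (3, 4), (4, 3), (4, 4), (5, 0), (5, 7), (6, 1), (6, 6), (7, 3), (7, 4)]
Holes: [(0, 3), (0, 4), (1, 1), (1, 6), (2, 0), (2, 7), (3, 3), (3, 4), (4, 3), (4, 4), (5, 0), (5, 7), (6, 1), (6, 6), (7, 3), (7, 4)]

Answer: yes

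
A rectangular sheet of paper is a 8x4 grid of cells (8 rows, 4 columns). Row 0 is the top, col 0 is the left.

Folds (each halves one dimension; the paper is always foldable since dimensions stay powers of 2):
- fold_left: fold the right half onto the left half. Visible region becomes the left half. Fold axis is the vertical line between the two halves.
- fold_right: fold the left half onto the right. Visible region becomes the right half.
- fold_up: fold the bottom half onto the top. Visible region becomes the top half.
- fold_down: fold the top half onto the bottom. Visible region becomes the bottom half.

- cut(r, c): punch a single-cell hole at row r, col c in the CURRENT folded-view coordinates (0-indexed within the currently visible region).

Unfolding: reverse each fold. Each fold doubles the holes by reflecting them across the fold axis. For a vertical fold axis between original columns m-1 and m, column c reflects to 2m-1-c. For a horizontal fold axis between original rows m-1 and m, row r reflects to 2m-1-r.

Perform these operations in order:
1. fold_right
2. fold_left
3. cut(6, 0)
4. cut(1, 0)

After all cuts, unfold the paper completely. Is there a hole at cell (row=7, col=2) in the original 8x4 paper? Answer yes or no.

Op 1 fold_right: fold axis v@2; visible region now rows[0,8) x cols[2,4) = 8x2
Op 2 fold_left: fold axis v@3; visible region now rows[0,8) x cols[2,3) = 8x1
Op 3 cut(6, 0): punch at orig (6,2); cuts so far [(6, 2)]; region rows[0,8) x cols[2,3) = 8x1
Op 4 cut(1, 0): punch at orig (1,2); cuts so far [(1, 2), (6, 2)]; region rows[0,8) x cols[2,3) = 8x1
Unfold 1 (reflect across v@3): 4 holes -> [(1, 2), (1, 3), (6, 2), (6, 3)]
Unfold 2 (reflect across v@2): 8 holes -> [(1, 0), (1, 1), (1, 2), (1, 3), (6, 0), (6, 1), (6, 2), (6, 3)]
Holes: [(1, 0), (1, 1), (1, 2), (1, 3), (6, 0), (6, 1), (6, 2), (6, 3)]

Answer: no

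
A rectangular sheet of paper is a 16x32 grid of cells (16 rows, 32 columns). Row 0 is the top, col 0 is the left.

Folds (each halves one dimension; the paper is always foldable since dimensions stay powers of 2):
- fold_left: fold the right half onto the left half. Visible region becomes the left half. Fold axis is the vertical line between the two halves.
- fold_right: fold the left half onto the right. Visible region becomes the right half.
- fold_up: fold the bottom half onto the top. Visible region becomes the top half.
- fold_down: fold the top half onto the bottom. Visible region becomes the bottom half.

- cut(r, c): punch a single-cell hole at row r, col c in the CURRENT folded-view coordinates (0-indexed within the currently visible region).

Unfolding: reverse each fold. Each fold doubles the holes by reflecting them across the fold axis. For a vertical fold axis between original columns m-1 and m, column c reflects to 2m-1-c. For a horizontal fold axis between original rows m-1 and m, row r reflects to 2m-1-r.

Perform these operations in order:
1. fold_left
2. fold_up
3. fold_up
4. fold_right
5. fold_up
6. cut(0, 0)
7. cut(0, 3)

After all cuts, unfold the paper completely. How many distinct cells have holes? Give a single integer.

Answer: 64

Derivation:
Op 1 fold_left: fold axis v@16; visible region now rows[0,16) x cols[0,16) = 16x16
Op 2 fold_up: fold axis h@8; visible region now rows[0,8) x cols[0,16) = 8x16
Op 3 fold_up: fold axis h@4; visible region now rows[0,4) x cols[0,16) = 4x16
Op 4 fold_right: fold axis v@8; visible region now rows[0,4) x cols[8,16) = 4x8
Op 5 fold_up: fold axis h@2; visible region now rows[0,2) x cols[8,16) = 2x8
Op 6 cut(0, 0): punch at orig (0,8); cuts so far [(0, 8)]; region rows[0,2) x cols[8,16) = 2x8
Op 7 cut(0, 3): punch at orig (0,11); cuts so far [(0, 8), (0, 11)]; region rows[0,2) x cols[8,16) = 2x8
Unfold 1 (reflect across h@2): 4 holes -> [(0, 8), (0, 11), (3, 8), (3, 11)]
Unfold 2 (reflect across v@8): 8 holes -> [(0, 4), (0, 7), (0, 8), (0, 11), (3, 4), (3, 7), (3, 8), (3, 11)]
Unfold 3 (reflect across h@4): 16 holes -> [(0, 4), (0, 7), (0, 8), (0, 11), (3, 4), (3, 7), (3, 8), (3, 11), (4, 4), (4, 7), (4, 8), (4, 11), (7, 4), (7, 7), (7, 8), (7, 11)]
Unfold 4 (reflect across h@8): 32 holes -> [(0, 4), (0, 7), (0, 8), (0, 11), (3, 4), (3, 7), (3, 8), (3, 11), (4, 4), (4, 7), (4, 8), (4, 11), (7, 4), (7, 7), (7, 8), (7, 11), (8, 4), (8, 7), (8, 8), (8, 11), (11, 4), (11, 7), (11, 8), (11, 11), (12, 4), (12, 7), (12, 8), (12, 11), (15, 4), (15, 7), (15, 8), (15, 11)]
Unfold 5 (reflect across v@16): 64 holes -> [(0, 4), (0, 7), (0, 8), (0, 11), (0, 20), (0, 23), (0, 24), (0, 27), (3, 4), (3, 7), (3, 8), (3, 11), (3, 20), (3, 23), (3, 24), (3, 27), (4, 4), (4, 7), (4, 8), (4, 11), (4, 20), (4, 23), (4, 24), (4, 27), (7, 4), (7, 7), (7, 8), (7, 11), (7, 20), (7, 23), (7, 24), (7, 27), (8, 4), (8, 7), (8, 8), (8, 11), (8, 20), (8, 23), (8, 24), (8, 27), (11, 4), (11, 7), (11, 8), (11, 11), (11, 20), (11, 23), (11, 24), (11, 27), (12, 4), (12, 7), (12, 8), (12, 11), (12, 20), (12, 23), (12, 24), (12, 27), (15, 4), (15, 7), (15, 8), (15, 11), (15, 20), (15, 23), (15, 24), (15, 27)]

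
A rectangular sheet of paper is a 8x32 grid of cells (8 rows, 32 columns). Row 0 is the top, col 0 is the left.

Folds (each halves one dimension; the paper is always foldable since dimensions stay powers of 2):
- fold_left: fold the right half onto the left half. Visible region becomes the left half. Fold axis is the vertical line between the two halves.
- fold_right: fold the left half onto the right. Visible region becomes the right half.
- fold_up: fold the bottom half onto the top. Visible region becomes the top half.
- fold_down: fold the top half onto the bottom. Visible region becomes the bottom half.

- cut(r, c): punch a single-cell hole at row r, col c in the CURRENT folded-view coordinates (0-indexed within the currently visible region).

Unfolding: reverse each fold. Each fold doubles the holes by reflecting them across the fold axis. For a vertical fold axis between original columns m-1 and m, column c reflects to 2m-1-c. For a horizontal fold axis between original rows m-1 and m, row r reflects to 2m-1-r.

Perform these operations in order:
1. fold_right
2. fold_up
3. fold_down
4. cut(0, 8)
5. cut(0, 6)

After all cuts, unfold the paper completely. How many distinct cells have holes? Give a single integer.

Op 1 fold_right: fold axis v@16; visible region now rows[0,8) x cols[16,32) = 8x16
Op 2 fold_up: fold axis h@4; visible region now rows[0,4) x cols[16,32) = 4x16
Op 3 fold_down: fold axis h@2; visible region now rows[2,4) x cols[16,32) = 2x16
Op 4 cut(0, 8): punch at orig (2,24); cuts so far [(2, 24)]; region rows[2,4) x cols[16,32) = 2x16
Op 5 cut(0, 6): punch at orig (2,22); cuts so far [(2, 22), (2, 24)]; region rows[2,4) x cols[16,32) = 2x16
Unfold 1 (reflect across h@2): 4 holes -> [(1, 22), (1, 24), (2, 22), (2, 24)]
Unfold 2 (reflect across h@4): 8 holes -> [(1, 22), (1, 24), (2, 22), (2, 24), (5, 22), (5, 24), (6, 22), (6, 24)]
Unfold 3 (reflect across v@16): 16 holes -> [(1, 7), (1, 9), (1, 22), (1, 24), (2, 7), (2, 9), (2, 22), (2, 24), (5, 7), (5, 9), (5, 22), (5, 24), (6, 7), (6, 9), (6, 22), (6, 24)]

Answer: 16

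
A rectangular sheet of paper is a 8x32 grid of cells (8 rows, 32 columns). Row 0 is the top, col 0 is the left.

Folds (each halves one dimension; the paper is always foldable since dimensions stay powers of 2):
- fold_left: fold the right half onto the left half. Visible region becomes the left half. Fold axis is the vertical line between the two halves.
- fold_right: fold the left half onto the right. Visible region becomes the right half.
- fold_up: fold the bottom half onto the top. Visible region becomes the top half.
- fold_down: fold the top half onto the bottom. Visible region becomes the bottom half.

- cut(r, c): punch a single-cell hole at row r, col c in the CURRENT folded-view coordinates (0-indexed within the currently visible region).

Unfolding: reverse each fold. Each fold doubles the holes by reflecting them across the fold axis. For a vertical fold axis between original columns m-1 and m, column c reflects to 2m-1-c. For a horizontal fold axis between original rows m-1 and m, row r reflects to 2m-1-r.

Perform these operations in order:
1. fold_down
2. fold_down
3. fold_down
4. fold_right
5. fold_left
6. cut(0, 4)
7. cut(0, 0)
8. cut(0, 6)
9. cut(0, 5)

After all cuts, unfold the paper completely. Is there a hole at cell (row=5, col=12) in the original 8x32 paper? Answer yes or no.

Answer: no

Derivation:
Op 1 fold_down: fold axis h@4; visible region now rows[4,8) x cols[0,32) = 4x32
Op 2 fold_down: fold axis h@6; visible region now rows[6,8) x cols[0,32) = 2x32
Op 3 fold_down: fold axis h@7; visible region now rows[7,8) x cols[0,32) = 1x32
Op 4 fold_right: fold axis v@16; visible region now rows[7,8) x cols[16,32) = 1x16
Op 5 fold_left: fold axis v@24; visible region now rows[7,8) x cols[16,24) = 1x8
Op 6 cut(0, 4): punch at orig (7,20); cuts so far [(7, 20)]; region rows[7,8) x cols[16,24) = 1x8
Op 7 cut(0, 0): punch at orig (7,16); cuts so far [(7, 16), (7, 20)]; region rows[7,8) x cols[16,24) = 1x8
Op 8 cut(0, 6): punch at orig (7,22); cuts so far [(7, 16), (7, 20), (7, 22)]; region rows[7,8) x cols[16,24) = 1x8
Op 9 cut(0, 5): punch at orig (7,21); cuts so far [(7, 16), (7, 20), (7, 21), (7, 22)]; region rows[7,8) x cols[16,24) = 1x8
Unfold 1 (reflect across v@24): 8 holes -> [(7, 16), (7, 20), (7, 21), (7, 22), (7, 25), (7, 26), (7, 27), (7, 31)]
Unfold 2 (reflect across v@16): 16 holes -> [(7, 0), (7, 4), (7, 5), (7, 6), (7, 9), (7, 10), (7, 11), (7, 15), (7, 16), (7, 20), (7, 21), (7, 22), (7, 25), (7, 26), (7, 27), (7, 31)]
Unfold 3 (reflect across h@7): 32 holes -> [(6, 0), (6, 4), (6, 5), (6, 6), (6, 9), (6, 10), (6, 11), (6, 15), (6, 16), (6, 20), (6, 21), (6, 22), (6, 25), (6, 26), (6, 27), (6, 31), (7, 0), (7, 4), (7, 5), (7, 6), (7, 9), (7, 10), (7, 11), (7, 15), (7, 16), (7, 20), (7, 21), (7, 22), (7, 25), (7, 26), (7, 27), (7, 31)]
Unfold 4 (reflect across h@6): 64 holes -> [(4, 0), (4, 4), (4, 5), (4, 6), (4, 9), (4, 10), (4, 11), (4, 15), (4, 16), (4, 20), (4, 21), (4, 22), (4, 25), (4, 26), (4, 27), (4, 31), (5, 0), (5, 4), (5, 5), (5, 6), (5, 9), (5, 10), (5, 11), (5, 15), (5, 16), (5, 20), (5, 21), (5, 22), (5, 25), (5, 26), (5, 27), (5, 31), (6, 0), (6, 4), (6, 5), (6, 6), (6, 9), (6, 10), (6, 11), (6, 15), (6, 16), (6, 20), (6, 21), (6, 22), (6, 25), (6, 26), (6, 27), (6, 31), (7, 0), (7, 4), (7, 5), (7, 6), (7, 9), (7, 10), (7, 11), (7, 15), (7, 16), (7, 20), (7, 21), (7, 22), (7, 25), (7, 26), (7, 27), (7, 31)]
Unfold 5 (reflect across h@4): 128 holes -> [(0, 0), (0, 4), (0, 5), (0, 6), (0, 9), (0, 10), (0, 11), (0, 15), (0, 16), (0, 20), (0, 21), (0, 22), (0, 25), (0, 26), (0, 27), (0, 31), (1, 0), (1, 4), (1, 5), (1, 6), (1, 9), (1, 10), (1, 11), (1, 15), (1, 16), (1, 20), (1, 21), (1, 22), (1, 25), (1, 26), (1, 27), (1, 31), (2, 0), (2, 4), (2, 5), (2, 6), (2, 9), (2, 10), (2, 11), (2, 15), (2, 16), (2, 20), (2, 21), (2, 22), (2, 25), (2, 26), (2, 27), (2, 31), (3, 0), (3, 4), (3, 5), (3, 6), (3, 9), (3, 10), (3, 11), (3, 15), (3, 16), (3, 20), (3, 21), (3, 22), (3, 25), (3, 26), (3, 27), (3, 31), (4, 0), (4, 4), (4, 5), (4, 6), (4, 9), (4, 10), (4, 11), (4, 15), (4, 16), (4, 20), (4, 21), (4, 22), (4, 25), (4, 26), (4, 27), (4, 31), (5, 0), (5, 4), (5, 5), (5, 6), (5, 9), (5, 10), (5, 11), (5, 15), (5, 16), (5, 20), (5, 21), (5, 22), (5, 25), (5, 26), (5, 27), (5, 31), (6, 0), (6, 4), (6, 5), (6, 6), (6, 9), (6, 10), (6, 11), (6, 15), (6, 16), (6, 20), (6, 21), (6, 22), (6, 25), (6, 26), (6, 27), (6, 31), (7, 0), (7, 4), (7, 5), (7, 6), (7, 9), (7, 10), (7, 11), (7, 15), (7, 16), (7, 20), (7, 21), (7, 22), (7, 25), (7, 26), (7, 27), (7, 31)]
Holes: [(0, 0), (0, 4), (0, 5), (0, 6), (0, 9), (0, 10), (0, 11), (0, 15), (0, 16), (0, 20), (0, 21), (0, 22), (0, 25), (0, 26), (0, 27), (0, 31), (1, 0), (1, 4), (1, 5), (1, 6), (1, 9), (1, 10), (1, 11), (1, 15), (1, 16), (1, 20), (1, 21), (1, 22), (1, 25), (1, 26), (1, 27), (1, 31), (2, 0), (2, 4), (2, 5), (2, 6), (2, 9), (2, 10), (2, 11), (2, 15), (2, 16), (2, 20), (2, 21), (2, 22), (2, 25), (2, 26), (2, 27), (2, 31), (3, 0), (3, 4), (3, 5), (3, 6), (3, 9), (3, 10), (3, 11), (3, 15), (3, 16), (3, 20), (3, 21), (3, 22), (3, 25), (3, 26), (3, 27), (3, 31), (4, 0), (4, 4), (4, 5), (4, 6), (4, 9), (4, 10), (4, 11), (4, 15), (4, 16), (4, 20), (4, 21), (4, 22), (4, 25), (4, 26), (4, 27), (4, 31), (5, 0), (5, 4), (5, 5), (5, 6), (5, 9), (5, 10), (5, 11), (5, 15), (5, 16), (5, 20), (5, 21), (5, 22), (5, 25), (5, 26), (5, 27), (5, 31), (6, 0), (6, 4), (6, 5), (6, 6), (6, 9), (6, 10), (6, 11), (6, 15), (6, 16), (6, 20), (6, 21), (6, 22), (6, 25), (6, 26), (6, 27), (6, 31), (7, 0), (7, 4), (7, 5), (7, 6), (7, 9), (7, 10), (7, 11), (7, 15), (7, 16), (7, 20), (7, 21), (7, 22), (7, 25), (7, 26), (7, 27), (7, 31)]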